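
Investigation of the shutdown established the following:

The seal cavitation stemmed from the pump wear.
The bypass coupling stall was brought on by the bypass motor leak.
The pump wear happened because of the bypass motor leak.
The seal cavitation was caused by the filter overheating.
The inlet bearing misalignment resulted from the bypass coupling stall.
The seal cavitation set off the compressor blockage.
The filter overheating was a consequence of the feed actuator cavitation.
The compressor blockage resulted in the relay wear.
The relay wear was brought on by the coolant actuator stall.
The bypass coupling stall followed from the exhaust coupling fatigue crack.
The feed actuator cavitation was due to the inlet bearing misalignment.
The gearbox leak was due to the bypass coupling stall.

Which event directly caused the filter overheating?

Upstream contributors include the exhaust coupling fatigue crack, the bypass motor leak, the bypass coupling stall, the inlet bearing misalignment, but only the feed actuator cavitation feeds directly into the filter overheating.

the feed actuator cavitation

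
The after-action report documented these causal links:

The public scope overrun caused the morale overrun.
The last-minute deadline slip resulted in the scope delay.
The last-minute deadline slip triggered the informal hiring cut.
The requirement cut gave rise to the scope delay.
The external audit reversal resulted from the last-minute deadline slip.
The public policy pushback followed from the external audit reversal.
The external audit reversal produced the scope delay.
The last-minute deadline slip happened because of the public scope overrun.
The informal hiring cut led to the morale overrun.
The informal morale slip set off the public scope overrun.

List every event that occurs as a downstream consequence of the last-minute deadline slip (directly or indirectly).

Direct effects: the external audit reversal, the informal hiring cut, the scope delay.
2 steps out: the public policy pushback, the morale overrun.
Not reachable from it: the informal morale slip, the requirement cut, the public scope overrun.

the external audit reversal, the informal hiring cut, the morale overrun, the public policy pushback, the scope delay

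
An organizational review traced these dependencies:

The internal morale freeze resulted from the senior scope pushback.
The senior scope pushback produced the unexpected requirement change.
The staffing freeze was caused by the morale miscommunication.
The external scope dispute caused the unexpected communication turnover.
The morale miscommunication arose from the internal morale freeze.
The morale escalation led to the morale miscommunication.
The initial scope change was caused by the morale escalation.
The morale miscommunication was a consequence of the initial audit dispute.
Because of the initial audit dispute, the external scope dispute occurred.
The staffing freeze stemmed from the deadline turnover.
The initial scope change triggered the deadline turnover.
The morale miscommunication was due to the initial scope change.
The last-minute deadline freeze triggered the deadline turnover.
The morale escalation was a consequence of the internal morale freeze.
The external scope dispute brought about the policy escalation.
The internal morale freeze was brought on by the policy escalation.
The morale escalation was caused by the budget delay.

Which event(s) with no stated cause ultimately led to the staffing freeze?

Tracing upstream from the staffing freeze: the staffing freeze ← the morale miscommunication ← the internal morale freeze ← the senior scope pushback.
A separate upstream branch: the staffing freeze ← the morale miscommunication ← the morale escalation ← the budget delay.
A separate upstream branch: the staffing freeze ← the morale miscommunication ← the initial audit dispute.
A separate upstream branch: the staffing freeze ← the deadline turnover ← the last-minute deadline freeze.
Each of those chain origins has no stated cause.

the budget delay, the initial audit dispute, the last-minute deadline freeze, the senior scope pushback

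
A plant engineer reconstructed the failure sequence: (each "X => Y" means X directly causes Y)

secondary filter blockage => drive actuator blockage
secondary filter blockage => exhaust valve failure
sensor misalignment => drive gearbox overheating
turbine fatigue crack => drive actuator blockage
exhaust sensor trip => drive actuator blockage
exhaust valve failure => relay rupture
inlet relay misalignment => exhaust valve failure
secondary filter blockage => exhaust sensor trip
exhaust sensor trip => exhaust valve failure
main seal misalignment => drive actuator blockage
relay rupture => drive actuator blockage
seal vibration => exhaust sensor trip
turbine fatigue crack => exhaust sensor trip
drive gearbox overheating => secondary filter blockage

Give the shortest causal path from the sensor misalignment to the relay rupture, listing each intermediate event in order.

the sensor misalignment → the drive gearbox overheating → the secondary filter blockage → the exhaust valve failure → the relay rupture

the sensor misalignment → the drive gearbox overheating
the drive gearbox overheating → the secondary filter blockage
the secondary filter blockage → the exhaust valve failure
the exhaust valve failure → the relay rupture
Length: 4 steps.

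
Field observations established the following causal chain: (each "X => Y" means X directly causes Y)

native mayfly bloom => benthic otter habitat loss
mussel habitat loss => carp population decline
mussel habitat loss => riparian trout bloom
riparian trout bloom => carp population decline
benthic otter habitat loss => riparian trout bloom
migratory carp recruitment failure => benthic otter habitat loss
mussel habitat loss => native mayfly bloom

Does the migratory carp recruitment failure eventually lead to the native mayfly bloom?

The migratory carp recruitment failure leads to the benthic otter habitat loss, the riparian trout bloom, the carp population decline; the native mayfly bloom is not among them.

No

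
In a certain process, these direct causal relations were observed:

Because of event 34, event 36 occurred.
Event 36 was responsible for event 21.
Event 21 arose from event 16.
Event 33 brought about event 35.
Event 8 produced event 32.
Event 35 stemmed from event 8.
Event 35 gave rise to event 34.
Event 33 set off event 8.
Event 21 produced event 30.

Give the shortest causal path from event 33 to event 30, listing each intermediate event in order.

event 33 → event 35 → event 34 → event 36 → event 21 → event 30

event 33 → event 35
event 35 → event 34
event 34 → event 36
event 36 → event 21
event 21 → event 30
Length: 5 steps.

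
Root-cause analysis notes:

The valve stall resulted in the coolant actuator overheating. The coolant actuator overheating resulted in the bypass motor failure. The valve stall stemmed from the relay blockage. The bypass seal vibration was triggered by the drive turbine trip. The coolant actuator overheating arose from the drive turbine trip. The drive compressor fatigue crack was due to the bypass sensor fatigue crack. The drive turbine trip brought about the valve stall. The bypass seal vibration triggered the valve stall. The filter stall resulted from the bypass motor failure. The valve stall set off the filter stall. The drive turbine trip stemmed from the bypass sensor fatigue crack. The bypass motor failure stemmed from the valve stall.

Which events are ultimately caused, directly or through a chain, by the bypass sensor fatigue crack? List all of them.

the bypass motor failure, the bypass seal vibration, the coolant actuator overheating, the drive compressor fatigue crack, the drive turbine trip, the filter stall, the valve stall

Direct effects: the drive compressor fatigue crack, the drive turbine trip.
2 steps out: the bypass seal vibration, the valve stall, the coolant actuator overheating.
3 steps out: the bypass motor failure, the filter stall.
Not reachable from it: the relay blockage.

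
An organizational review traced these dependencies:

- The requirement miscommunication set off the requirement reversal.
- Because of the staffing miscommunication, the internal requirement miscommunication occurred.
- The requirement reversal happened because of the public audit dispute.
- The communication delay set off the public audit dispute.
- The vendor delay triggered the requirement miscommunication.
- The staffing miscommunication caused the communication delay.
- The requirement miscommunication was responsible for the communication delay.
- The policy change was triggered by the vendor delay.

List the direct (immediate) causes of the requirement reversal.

the public audit dispute, the requirement miscommunication

Upstream contributors include the staffing miscommunication, the vendor delay, the communication delay, but only the public audit dispute, the requirement miscommunication feed directly into the requirement reversal.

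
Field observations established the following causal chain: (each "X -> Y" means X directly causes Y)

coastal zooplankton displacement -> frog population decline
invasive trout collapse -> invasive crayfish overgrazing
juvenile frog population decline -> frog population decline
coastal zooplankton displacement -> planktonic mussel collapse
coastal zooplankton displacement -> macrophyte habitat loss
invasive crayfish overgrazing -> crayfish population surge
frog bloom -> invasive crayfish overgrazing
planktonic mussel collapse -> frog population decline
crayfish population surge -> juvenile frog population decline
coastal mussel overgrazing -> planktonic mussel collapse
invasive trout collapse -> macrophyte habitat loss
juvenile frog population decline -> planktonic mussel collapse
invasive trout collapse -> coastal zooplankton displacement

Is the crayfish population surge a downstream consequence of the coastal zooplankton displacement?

The coastal zooplankton displacement leads to the macrophyte habitat loss, the planktonic mussel collapse, the frog population decline; the crayfish population surge is not among them.

No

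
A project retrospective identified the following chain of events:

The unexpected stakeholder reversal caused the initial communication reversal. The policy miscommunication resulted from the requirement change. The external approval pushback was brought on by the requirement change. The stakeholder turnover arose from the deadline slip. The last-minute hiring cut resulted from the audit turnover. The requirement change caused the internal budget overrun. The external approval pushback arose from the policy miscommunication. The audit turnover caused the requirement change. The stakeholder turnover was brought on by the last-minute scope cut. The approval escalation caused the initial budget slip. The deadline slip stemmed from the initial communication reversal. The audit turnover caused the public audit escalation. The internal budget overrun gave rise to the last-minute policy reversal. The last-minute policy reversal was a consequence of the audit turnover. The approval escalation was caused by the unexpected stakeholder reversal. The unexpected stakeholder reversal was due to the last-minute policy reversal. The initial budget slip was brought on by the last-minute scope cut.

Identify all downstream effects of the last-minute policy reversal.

Direct effects: the unexpected stakeholder reversal.
2 steps out: the initial communication reversal, the approval escalation.
3 steps out: the deadline slip, the initial budget slip.
4 steps out: the stakeholder turnover.
Not reachable from it: the audit turnover, the public audit escalation, the requirement change, the policy miscommunication, the internal budget overrun, the external approval pushback, the last-minute hiring cut, the last-minute scope cut.

the approval escalation, the deadline slip, the initial budget slip, the initial communication reversal, the stakeholder turnover, the unexpected stakeholder reversal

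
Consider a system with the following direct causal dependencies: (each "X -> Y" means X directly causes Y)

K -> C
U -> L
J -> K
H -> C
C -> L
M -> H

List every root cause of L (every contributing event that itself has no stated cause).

Tracing upstream from L: L ← C ← K ← J.
A separate upstream branch: L ← C ← H ← M.
A separate upstream branch: L ← U.
Each of those chain origins has no stated cause.

J, M, U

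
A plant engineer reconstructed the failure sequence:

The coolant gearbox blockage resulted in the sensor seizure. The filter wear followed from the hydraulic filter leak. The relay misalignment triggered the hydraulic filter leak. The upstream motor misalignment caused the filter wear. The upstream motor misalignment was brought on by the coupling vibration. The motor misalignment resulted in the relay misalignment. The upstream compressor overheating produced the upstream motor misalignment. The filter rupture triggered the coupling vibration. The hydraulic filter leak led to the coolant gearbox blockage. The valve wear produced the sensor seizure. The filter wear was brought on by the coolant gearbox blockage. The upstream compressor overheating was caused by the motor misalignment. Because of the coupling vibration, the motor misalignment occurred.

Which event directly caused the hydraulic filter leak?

Upstream contributors include the filter rupture, the coupling vibration, the motor misalignment, but only the relay misalignment feeds directly into the hydraulic filter leak.

the relay misalignment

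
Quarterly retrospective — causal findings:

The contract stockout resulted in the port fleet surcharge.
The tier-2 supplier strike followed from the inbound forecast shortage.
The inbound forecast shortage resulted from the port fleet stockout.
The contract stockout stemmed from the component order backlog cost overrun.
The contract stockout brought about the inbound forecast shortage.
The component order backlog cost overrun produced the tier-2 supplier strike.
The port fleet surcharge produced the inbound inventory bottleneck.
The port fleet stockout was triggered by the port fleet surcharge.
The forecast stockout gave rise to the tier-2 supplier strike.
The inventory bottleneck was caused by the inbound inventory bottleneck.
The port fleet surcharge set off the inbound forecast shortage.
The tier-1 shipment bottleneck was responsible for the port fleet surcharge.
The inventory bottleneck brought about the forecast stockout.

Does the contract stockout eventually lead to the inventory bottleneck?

Yes

There is a causal chain: the contract stockout → the port fleet surcharge → the inbound inventory bottleneck → the inventory bottleneck.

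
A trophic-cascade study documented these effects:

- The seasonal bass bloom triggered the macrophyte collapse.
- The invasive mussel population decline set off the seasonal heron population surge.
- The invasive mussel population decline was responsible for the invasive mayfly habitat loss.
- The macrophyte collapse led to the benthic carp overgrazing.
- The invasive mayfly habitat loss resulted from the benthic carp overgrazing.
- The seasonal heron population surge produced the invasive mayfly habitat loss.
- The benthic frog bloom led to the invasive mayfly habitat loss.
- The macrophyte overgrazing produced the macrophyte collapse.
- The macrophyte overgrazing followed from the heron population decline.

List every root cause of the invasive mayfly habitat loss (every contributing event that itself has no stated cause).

Tracing upstream from the invasive mayfly habitat loss: the invasive mayfly habitat loss ← the benthic carp overgrazing ← the macrophyte collapse ← the macrophyte overgrazing ← the heron population decline.
A separate upstream branch: the invasive mayfly habitat loss ← the benthic carp overgrazing ← the macrophyte collapse ← the seasonal bass bloom.
A separate upstream branch: the invasive mayfly habitat loss ← the invasive mussel population decline.
A separate upstream branch: the invasive mayfly habitat loss ← the benthic frog bloom.
Each of those chain origins has no stated cause.

the benthic frog bloom, the heron population decline, the invasive mussel population decline, the seasonal bass bloom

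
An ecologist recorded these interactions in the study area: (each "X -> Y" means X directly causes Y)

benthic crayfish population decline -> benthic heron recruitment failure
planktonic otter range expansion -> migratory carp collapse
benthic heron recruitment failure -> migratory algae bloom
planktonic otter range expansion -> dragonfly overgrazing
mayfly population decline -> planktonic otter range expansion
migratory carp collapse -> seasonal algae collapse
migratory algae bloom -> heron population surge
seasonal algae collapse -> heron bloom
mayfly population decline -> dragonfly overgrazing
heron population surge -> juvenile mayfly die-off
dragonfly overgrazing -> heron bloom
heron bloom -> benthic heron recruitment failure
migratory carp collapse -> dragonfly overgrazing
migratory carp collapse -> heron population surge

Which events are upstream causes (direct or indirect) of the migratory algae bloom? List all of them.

Immediate cause of the migratory algae bloom: the benthic heron recruitment failure.
Further upstream: the mayfly population decline, the planktonic otter range expansion, the migratory carp collapse, the dragonfly overgrazing, the seasonal algae collapse, the heron bloom, the benthic crayfish population decline.

the benthic crayfish population decline, the benthic heron recruitment failure, the dragonfly overgrazing, the heron bloom, the mayfly population decline, the migratory carp collapse, the planktonic otter range expansion, the seasonal algae collapse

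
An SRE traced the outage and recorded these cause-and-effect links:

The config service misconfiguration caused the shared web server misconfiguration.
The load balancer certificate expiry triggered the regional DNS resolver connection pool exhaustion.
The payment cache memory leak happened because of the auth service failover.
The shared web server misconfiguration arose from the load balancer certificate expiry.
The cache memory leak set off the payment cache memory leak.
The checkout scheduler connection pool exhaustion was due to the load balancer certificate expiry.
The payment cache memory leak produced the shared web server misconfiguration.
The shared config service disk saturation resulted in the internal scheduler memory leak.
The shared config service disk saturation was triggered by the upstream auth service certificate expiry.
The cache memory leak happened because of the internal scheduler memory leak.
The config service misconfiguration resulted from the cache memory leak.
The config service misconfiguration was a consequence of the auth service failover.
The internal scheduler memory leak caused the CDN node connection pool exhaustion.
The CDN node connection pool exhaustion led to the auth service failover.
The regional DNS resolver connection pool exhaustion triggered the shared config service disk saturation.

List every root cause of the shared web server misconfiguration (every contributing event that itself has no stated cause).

Tracing upstream from the shared web server misconfiguration: the shared web server misconfiguration ← the load balancer certificate expiry.
A separate upstream branch: the shared web server misconfiguration ← the payment cache memory leak ← the cache memory leak ← the internal scheduler memory leak ← the shared config service disk saturation ← the upstream auth service certificate expiry.
Each of those chain origins has no stated cause.

the load balancer certificate expiry, the upstream auth service certificate expiry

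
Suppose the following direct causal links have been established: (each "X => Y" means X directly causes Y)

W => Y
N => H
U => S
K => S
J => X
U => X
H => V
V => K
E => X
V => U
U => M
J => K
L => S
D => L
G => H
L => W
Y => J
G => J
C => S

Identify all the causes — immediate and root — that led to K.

D, G, H, J, L, N, V, W, Y

Immediate causes of K: V, J.
Further upstream: G, D, N, H, L, W, Y.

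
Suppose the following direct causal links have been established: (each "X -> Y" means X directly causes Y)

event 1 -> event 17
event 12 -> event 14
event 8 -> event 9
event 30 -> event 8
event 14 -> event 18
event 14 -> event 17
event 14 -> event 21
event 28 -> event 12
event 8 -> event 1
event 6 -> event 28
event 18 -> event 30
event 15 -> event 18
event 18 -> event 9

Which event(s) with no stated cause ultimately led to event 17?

event 15, event 6

Tracing upstream from event 17: event 17 ← event 14 ← event 12 ← event 28 ← event 6.
A separate upstream branch: event 17 ← event 1 ← event 8 ← event 30 ← event 18 ← event 15.
Each of those chain origins has no stated cause.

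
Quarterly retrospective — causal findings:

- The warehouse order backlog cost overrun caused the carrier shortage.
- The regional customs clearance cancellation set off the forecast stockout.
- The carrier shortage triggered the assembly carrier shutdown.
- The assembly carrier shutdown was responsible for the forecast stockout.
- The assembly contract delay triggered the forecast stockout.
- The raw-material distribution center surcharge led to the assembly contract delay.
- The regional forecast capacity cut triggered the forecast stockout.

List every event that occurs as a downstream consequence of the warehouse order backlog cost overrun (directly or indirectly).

Direct effects: the carrier shortage.
2 steps out: the assembly carrier shutdown.
3 steps out: the forecast stockout.
Not reachable from it: the raw-material distribution center surcharge, the assembly contract delay, the regional customs clearance cancellation, the regional forecast capacity cut.

the assembly carrier shutdown, the carrier shortage, the forecast stockout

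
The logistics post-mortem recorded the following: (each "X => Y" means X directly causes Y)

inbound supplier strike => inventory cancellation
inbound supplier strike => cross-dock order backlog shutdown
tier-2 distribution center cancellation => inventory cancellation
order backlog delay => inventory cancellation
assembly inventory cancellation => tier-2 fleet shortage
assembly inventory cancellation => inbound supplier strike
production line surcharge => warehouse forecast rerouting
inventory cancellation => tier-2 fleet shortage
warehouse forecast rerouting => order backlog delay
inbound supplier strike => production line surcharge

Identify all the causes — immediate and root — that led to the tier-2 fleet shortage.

the assembly inventory cancellation, the inbound supplier strike, the inventory cancellation, the order backlog delay, the production line surcharge, the tier-2 distribution center cancellation, the warehouse forecast rerouting

Immediate causes of the tier-2 fleet shortage: the assembly inventory cancellation, the inventory cancellation.
Further upstream: the inbound supplier strike, the production line surcharge, the warehouse forecast rerouting, the order backlog delay, the tier-2 distribution center cancellation.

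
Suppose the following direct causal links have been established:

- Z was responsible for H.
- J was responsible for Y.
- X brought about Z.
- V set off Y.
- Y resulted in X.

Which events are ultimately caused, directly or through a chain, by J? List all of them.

Direct effects: Y.
2 steps out: X.
3 steps out: Z.
4 steps out: H.
Not reachable from it: V.

H, X, Y, Z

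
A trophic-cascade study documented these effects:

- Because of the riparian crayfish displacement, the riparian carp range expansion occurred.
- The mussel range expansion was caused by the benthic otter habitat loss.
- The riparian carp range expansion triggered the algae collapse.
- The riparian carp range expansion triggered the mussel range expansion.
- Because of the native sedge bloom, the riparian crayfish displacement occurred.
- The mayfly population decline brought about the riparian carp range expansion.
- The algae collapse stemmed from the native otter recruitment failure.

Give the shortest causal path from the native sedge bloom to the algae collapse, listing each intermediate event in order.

the native sedge bloom → the riparian crayfish displacement
the riparian crayfish displacement → the riparian carp range expansion
the riparian carp range expansion → the algae collapse
Length: 3 steps.

the native sedge bloom → the riparian crayfish displacement → the riparian carp range expansion → the algae collapse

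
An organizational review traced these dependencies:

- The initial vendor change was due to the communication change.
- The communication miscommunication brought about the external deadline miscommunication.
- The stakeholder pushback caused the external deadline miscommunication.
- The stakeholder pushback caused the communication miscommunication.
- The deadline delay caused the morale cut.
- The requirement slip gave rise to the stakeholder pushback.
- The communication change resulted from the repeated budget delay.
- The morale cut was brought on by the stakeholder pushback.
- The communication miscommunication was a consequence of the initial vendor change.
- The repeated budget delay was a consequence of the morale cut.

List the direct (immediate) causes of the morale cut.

Upstream contributors include the requirement slip, but only the deadline delay, the stakeholder pushback feed directly into the morale cut.

the deadline delay, the stakeholder pushback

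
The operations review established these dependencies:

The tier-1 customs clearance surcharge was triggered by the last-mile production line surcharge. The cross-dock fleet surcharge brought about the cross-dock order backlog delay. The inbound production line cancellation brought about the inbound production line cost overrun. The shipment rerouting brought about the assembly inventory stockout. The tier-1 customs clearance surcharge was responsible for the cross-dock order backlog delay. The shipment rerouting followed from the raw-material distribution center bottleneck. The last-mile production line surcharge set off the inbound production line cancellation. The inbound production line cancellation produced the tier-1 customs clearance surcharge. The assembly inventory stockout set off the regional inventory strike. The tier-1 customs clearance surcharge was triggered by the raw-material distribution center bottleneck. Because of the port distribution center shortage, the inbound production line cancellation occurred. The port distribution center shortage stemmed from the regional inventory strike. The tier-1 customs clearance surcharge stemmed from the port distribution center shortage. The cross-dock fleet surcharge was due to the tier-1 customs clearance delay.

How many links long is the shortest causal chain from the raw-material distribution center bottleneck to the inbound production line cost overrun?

6

Shortest chain: the raw-material distribution center bottleneck → the shipment rerouting → the assembly inventory stockout → the regional inventory strike → the port distribution center shortage → the inbound production line cancellation → the inbound production line cost overrun.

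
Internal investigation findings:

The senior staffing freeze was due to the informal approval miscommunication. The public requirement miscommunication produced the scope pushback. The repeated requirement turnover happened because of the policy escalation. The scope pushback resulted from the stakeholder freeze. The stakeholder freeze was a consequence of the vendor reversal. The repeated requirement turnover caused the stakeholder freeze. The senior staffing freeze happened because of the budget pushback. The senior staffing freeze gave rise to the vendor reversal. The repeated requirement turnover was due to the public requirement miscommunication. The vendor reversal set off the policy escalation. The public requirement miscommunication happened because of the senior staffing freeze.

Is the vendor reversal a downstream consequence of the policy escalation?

The policy escalation leads to the repeated requirement turnover, the stakeholder freeze, the scope pushback; the vendor reversal is not among them.

No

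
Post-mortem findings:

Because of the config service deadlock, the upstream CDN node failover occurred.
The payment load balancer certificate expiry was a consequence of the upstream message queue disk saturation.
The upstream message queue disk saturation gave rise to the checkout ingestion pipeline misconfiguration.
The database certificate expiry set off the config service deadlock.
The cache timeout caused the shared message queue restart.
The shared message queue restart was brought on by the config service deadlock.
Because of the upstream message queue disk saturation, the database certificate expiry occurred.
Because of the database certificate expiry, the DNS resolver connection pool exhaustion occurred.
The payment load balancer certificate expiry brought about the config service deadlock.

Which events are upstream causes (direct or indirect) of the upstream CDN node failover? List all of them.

the config service deadlock, the database certificate expiry, the payment load balancer certificate expiry, the upstream message queue disk saturation

Immediate cause of the upstream CDN node failover: the config service deadlock.
Further upstream: the upstream message queue disk saturation, the database certificate expiry, the payment load balancer certificate expiry.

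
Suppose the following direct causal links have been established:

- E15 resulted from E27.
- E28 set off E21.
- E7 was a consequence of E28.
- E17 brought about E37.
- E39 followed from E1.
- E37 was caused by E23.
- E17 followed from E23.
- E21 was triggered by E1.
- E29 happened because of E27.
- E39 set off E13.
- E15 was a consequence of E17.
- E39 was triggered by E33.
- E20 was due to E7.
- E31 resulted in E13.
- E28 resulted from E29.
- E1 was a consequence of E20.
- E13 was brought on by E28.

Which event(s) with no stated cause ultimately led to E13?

Tracing upstream from E13: E13 ← E28 ← E29 ← E27.
A separate upstream branch: E13 ← E39 ← E33.
A separate upstream branch: E13 ← E31.
Each of those chain origins has no stated cause.

E27, E31, E33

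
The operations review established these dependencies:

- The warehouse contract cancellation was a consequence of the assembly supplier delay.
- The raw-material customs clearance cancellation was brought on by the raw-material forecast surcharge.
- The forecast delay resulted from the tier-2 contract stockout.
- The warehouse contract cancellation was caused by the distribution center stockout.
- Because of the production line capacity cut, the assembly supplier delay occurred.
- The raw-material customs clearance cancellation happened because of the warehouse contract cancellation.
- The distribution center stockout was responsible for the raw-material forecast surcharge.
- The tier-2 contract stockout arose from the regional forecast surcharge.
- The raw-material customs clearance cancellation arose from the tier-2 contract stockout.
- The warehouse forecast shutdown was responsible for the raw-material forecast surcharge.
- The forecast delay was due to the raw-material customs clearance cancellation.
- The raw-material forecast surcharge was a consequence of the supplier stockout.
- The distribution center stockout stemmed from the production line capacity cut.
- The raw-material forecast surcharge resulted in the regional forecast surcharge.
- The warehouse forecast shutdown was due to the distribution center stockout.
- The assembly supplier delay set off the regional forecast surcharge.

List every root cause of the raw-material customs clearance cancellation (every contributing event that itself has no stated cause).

the production line capacity cut, the supplier stockout

Tracing upstream from the raw-material customs clearance cancellation: the raw-material customs clearance cancellation ← the warehouse contract cancellation ← the distribution center stockout ← the production line capacity cut.
A separate upstream branch: the raw-material customs clearance cancellation ← the raw-material forecast surcharge ← the supplier stockout.
Each of those chain origins has no stated cause.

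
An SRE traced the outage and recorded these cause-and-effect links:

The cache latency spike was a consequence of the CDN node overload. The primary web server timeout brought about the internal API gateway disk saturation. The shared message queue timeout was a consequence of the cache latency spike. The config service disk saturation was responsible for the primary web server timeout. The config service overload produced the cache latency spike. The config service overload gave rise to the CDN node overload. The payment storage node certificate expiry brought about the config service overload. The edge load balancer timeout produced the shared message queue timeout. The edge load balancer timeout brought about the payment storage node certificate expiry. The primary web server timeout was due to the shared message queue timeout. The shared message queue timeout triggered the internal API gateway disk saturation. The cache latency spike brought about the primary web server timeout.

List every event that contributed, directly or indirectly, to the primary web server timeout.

Immediate causes of the primary web server timeout: the cache latency spike, the shared message queue timeout, the config service disk saturation.
Further upstream: the edge load balancer timeout, the payment storage node certificate expiry, the config service overload, the CDN node overload.

the CDN node overload, the cache latency spike, the config service disk saturation, the config service overload, the edge load balancer timeout, the payment storage node certificate expiry, the shared message queue timeout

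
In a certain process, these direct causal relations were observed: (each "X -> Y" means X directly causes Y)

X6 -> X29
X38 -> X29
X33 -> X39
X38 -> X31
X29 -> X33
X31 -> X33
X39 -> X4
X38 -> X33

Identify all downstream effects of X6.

Direct effects: X29.
2 steps out: X33.
3 steps out: X39.
4 steps out: X4.
Not reachable from it: X38, X31.

X29, X33, X39, X4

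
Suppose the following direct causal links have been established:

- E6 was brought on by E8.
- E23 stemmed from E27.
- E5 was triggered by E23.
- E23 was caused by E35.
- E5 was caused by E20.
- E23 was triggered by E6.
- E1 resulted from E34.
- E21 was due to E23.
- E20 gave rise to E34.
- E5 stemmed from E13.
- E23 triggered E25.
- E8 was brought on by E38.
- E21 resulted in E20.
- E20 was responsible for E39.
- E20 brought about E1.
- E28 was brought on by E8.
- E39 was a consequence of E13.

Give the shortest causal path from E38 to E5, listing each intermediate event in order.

E38 → E8
E8 → E6
E6 → E23
E23 → E5
Length: 4 steps.

E38 → E8 → E6 → E23 → E5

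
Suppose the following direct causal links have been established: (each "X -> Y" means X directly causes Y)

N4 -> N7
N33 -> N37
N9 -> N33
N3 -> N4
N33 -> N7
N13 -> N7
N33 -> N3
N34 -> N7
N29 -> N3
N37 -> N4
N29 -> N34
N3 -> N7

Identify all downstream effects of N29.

Direct effects: N3, N34.
2 steps out: N4, N7.
Not reachable from it: N9, N33, N37, N13.

N3, N34, N4, N7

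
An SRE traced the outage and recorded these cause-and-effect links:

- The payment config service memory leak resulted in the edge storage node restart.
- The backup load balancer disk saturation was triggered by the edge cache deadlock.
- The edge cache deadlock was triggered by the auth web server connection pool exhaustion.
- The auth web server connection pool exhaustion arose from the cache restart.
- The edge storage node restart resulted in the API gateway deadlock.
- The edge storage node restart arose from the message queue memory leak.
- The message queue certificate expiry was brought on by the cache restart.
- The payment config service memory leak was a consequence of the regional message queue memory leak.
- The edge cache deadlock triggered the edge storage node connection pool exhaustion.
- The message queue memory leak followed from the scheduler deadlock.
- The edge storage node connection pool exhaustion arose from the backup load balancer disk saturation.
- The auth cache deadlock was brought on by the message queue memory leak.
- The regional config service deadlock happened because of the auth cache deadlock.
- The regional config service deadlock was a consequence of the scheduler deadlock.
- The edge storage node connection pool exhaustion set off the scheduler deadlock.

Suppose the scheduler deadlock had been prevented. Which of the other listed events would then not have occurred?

Downstream of the scheduler deadlock: the message queue memory leak, the auth cache deadlock, the regional config service deadlock, the edge storage node restart, the API gateway deadlock.
Of those, still caused via another path: the edge storage node restart, the API gateway deadlock.
The remainder have no surviving cause.

the auth cache deadlock, the message queue memory leak, the regional config service deadlock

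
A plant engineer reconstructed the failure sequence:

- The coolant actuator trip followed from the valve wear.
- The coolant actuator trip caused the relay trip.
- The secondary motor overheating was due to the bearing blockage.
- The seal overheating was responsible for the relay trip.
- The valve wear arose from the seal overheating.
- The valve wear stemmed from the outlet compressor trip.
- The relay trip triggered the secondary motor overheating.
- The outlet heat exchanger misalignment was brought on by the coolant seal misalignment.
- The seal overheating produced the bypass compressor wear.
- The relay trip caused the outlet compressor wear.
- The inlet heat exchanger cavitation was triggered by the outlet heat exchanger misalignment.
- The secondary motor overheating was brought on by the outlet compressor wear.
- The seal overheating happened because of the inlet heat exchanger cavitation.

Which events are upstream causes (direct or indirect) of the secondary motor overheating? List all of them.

the bearing blockage, the coolant actuator trip, the coolant seal misalignment, the inlet heat exchanger cavitation, the outlet compressor trip, the outlet compressor wear, the outlet heat exchanger misalignment, the relay trip, the seal overheating, the valve wear

Immediate causes of the secondary motor overheating: the bearing blockage, the relay trip, the outlet compressor wear.
Further upstream: the outlet compressor trip, the coolant seal misalignment, the outlet heat exchanger misalignment, the inlet heat exchanger cavitation, the seal overheating, the valve wear, the coolant actuator trip.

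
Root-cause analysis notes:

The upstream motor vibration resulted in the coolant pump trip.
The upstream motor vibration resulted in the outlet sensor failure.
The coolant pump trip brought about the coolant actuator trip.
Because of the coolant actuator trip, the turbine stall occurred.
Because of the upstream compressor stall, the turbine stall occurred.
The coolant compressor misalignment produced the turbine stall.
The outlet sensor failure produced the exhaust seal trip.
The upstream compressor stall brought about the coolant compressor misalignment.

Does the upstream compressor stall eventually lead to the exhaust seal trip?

The upstream compressor stall leads to the coolant compressor misalignment, the turbine stall; the exhaust seal trip is not among them.

No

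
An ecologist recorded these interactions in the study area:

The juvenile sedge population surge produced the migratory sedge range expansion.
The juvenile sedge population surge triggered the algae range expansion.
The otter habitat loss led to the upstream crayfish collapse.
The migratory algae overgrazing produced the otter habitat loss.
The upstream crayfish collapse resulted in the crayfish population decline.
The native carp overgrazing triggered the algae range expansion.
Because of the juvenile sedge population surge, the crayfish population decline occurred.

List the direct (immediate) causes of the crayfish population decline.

the juvenile sedge population surge, the upstream crayfish collapse

Upstream contributors include the migratory algae overgrazing, the otter habitat loss, but only the juvenile sedge population surge, the upstream crayfish collapse feed directly into the crayfish population decline.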